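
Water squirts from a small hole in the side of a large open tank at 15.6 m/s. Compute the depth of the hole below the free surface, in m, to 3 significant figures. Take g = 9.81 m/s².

Inverting v = √(2gh) gives h = v² / 2g.
h = 15.6²/(2·9.81) = 243/19.62 = 12.4 m.

h ≈ 12.4 m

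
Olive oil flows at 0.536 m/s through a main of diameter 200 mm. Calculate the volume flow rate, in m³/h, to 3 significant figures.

Q = A·v = 0.0314 m² × 0.536 m/s = 0.0168 m³/s.
Converting: 0.0168 m³/s × 3600 = 60.6 m³/h.

60.6 m³/h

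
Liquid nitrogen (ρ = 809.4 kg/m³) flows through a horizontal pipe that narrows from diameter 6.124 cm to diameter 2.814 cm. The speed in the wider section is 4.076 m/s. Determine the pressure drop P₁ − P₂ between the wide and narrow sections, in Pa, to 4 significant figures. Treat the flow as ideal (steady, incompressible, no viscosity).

By continuity, v₂ = v₁·A₁/A₂ = 4.076·(29.46/6.219) = 19.30 m/s.
The pipe is horizontal, so Bernoulli reduces to P₁ + ½ρv₁² = P₂ + ½ρv₂².
P₁ − P₂ = ½·809.4·(19.30² − 4.076²) = ½·809.4·356.0 = 144100 Pa.

ΔP = 144100 Pa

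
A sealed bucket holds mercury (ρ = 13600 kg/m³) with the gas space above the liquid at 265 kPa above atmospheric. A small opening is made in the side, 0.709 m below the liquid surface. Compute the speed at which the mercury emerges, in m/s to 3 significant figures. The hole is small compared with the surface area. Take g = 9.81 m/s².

v = 7.27 m/s

Take point 1 at the surface (v₁ ≈ 0) and point 2 at the hole (at atmospheric pressure). Bernoulli: P₁ + ρg h = P_atm + ½ρv₂².
With P₁ − P_atm = 265000 Pa, v₂ = √(2gh + 2ΔP/ρ) = √(2·9.81·0.709 + 2·265000/13600) = 7.27 m/s.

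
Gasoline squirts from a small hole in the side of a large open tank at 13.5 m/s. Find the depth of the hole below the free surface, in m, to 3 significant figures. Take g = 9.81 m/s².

Torricelli: v = √(2gh), so h = v²/(2g).
h = 13.5²/(2·9.81) = 182/19.62 = 9.29 m.

h ≈ 9.29 m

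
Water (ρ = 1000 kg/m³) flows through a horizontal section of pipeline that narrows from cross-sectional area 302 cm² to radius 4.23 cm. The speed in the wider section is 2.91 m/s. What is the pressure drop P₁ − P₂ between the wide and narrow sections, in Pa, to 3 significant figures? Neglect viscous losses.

ΔP = 118000 Pa

Continuity gives A₁v₁ = A₂v₂, so v₂ = (302 cm²)/(56.2 cm²) × 2.91 m/s = 15.6 m/s.
Along the horizontal streamline, P + ½ρv² is constant.
P₁ − P₂ = ½·1000·(15.6² − 2.91²) = ½·1000·236 = 118000 Pa.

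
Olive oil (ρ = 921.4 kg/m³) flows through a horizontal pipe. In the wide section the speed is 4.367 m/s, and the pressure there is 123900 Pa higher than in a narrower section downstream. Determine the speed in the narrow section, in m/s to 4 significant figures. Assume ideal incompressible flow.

Along the level pipe P + ½ρv² is conserved, hence v₂² = v₁² + 2(P₁ − P₂)/ρ.
v₂ = √(4.367² + 2·123900/921.4) = √(19.07 + 268.9) = 16.97 m/s.

16.97 m/s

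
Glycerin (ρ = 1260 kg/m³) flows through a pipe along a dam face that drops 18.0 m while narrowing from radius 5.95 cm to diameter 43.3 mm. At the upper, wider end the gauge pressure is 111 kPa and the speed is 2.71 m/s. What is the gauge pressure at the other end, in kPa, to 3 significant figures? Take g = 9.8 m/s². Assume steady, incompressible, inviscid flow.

P₂ ≈ 73.9 kPa

The volume flow rate is constant, so v₂ = (A₁/A₂)v₁ = (111/14.7)·2.71 = 20.5 m/s.
Bernoulli: P₁ + ½ρv₁² + ρg h₁ = P₂ + ½ρv₂² + ρg h₂, so P₂ = P₁ + ½ρ(v₁² − v₂²) − ρg(h₂ − h₁).
P₂ = 111000 + ½·1260·(2.71² − 20.5²) − 1260·9.8·(−18.0) = 111000 + (-259000) − (-222000) = 73900 Pa.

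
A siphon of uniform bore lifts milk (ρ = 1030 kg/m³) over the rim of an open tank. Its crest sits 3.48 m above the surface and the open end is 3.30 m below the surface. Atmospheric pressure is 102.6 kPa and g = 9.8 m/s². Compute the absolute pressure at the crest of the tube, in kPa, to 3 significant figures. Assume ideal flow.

34.2 kPa

From the surface to the outlet (both open to atmosphere, surface at rest): v = √(2g·h_out) = √(2·9.8·3.30) = 8.04 m/s.
With constant cross-section the crest speed equals v; applying Bernoulli from the surface up to the crest, P_top = P_atm − ½ρv² − ρg·h_top.
P_top = 102600 − ½·1030·8.04² − 1030·9.8·3.48 = 34200 Pa.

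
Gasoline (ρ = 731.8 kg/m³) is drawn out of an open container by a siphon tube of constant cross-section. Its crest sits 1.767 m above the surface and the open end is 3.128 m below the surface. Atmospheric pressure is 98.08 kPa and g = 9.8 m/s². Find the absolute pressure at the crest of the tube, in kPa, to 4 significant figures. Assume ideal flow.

The outlet speed comes from Torricelli: v = √(2g·3.128) = 7.830 m/s.
Continuity keeps v the same throughout the tube; from surface to crest, P_atm + 0 = P_top + ½ρv² + ρg·h_top.
P_top = 98080 − ½·731.8·7.830² − 731.8·9.8·1.767 = 62970 Pa.

P_top ≈ 62.97 kPa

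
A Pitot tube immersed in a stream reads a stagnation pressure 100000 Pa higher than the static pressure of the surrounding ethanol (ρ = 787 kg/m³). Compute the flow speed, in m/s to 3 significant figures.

v ≈ 15.9 m/s

The dynamic pressure equals the rise in static pressure at the stagnation point: ΔP = ½ρv².
v = √(2ΔP/ρ) = √(2·100000/787) = 15.9 m/s.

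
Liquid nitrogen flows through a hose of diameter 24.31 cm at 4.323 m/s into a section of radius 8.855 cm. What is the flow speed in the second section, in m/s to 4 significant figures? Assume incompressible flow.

v₂ = 8.146 m/s

By continuity, v₂ = v₁·A₁/A₂ = 4.323·(464.2/246.3) = 8.146 m/s.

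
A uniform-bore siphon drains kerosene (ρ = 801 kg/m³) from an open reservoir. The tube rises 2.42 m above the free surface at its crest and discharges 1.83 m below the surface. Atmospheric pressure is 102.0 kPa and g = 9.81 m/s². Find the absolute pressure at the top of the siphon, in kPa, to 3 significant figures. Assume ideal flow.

P_top = 68.6 kPa

The outlet speed comes from Torricelli: v = √(2g·1.83) = 5.99 m/s.
With constant cross-section the crest speed equals v; applying Bernoulli from the surface up to the crest, P_top = P_atm − ½ρv² − ρg·h_top.
P_top = 102000 − ½·801·5.99² − 801·9.81·2.42 = 68600 Pa.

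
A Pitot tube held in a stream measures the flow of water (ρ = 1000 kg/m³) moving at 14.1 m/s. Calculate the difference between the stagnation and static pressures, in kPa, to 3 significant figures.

The dynamic pressure equals the rise in static pressure at the stagnation point: ΔP = ½ρv².
ΔP = ½·1000·14.1² = 99400 Pa.

ΔP ≈ 99.4 kPa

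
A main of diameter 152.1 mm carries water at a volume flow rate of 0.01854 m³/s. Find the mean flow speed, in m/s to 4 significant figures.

Q = 0.01854 m³/s = 0.01854 m³/s.
v = Q/A = 0.01854 / 0.01817 = 1.020 m/s.

1.020 m/s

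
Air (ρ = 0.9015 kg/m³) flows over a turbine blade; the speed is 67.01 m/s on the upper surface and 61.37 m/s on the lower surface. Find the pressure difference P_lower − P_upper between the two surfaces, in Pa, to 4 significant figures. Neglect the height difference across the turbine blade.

326.4 Pa

Bernoulli (same height): P_lower − P_upper = ½ρ(v_upper² − v_lower²).
ΔP = ½·0.9015·(67.01² − 61.37²) = 326.4 Pa.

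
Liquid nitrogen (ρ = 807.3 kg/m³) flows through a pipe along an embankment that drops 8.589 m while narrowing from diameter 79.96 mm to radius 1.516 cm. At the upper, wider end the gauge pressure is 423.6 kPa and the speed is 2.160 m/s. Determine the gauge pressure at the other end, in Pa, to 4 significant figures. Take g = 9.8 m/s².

Mass conservation (A₁v₁ = A₂v₂) gives v₂ = 2.160 × 50.22/7.220 = 15.02 m/s.
Applying Bernoulli between the two ends and solving for P₂: P₂ = P₁ + ½ρ(v₁² − v₂²) − ρgΔh.
P₂ = 423600 + ½·807.3·(2.160² − 15.02²) − 807.3·9.8·(−8.589) = 423600 + (-89210) − (-67950) = 402300 Pa.

P₂ ≈ 402300 Pa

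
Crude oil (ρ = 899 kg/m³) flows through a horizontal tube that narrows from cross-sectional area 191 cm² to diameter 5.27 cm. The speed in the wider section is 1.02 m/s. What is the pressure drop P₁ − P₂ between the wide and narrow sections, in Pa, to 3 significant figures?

ΔP = 35400 Pa

Continuity gives A₁v₁ = A₂v₂, so v₂ = (191 cm²)/(21.8 cm²) × 1.02 m/s = 8.93 m/s.
With no height change, Bernoulli's equation is P₁ + ½ρv₁² = P₂ + ½ρv₂².
P₁ − P₂ = ½·899·(8.93² − 1.02²) = ½·899·78.7 = 35400 Pa.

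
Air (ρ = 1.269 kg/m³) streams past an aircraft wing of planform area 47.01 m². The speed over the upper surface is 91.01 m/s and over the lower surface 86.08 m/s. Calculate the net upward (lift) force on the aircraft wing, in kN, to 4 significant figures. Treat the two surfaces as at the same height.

From P + ½ρv² = const at equal height, P_low − P_up = ½ρ(v_up² − v_low²).
ΔP = ½·1.269·(91.01² − 86.08²) = 554.0 Pa.
Lift = ΔP · A = 554.0 × 47.01 = 26040 N.

26.04 kN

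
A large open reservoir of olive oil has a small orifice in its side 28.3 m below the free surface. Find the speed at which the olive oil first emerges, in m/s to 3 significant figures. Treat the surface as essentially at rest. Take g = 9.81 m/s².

The surface is effectively still and both ends are open, so ½v² = gh and v = √(2·9.81·28.3) = 23.6 m/s.

23.6 m/s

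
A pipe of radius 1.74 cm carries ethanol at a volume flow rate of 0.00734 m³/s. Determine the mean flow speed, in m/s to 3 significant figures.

Q = 0.00734 m³/s = 0.00734 m³/s.
v = Q/A = 0.00734 / 0.000951 = 7.72 m/s.

v ≈ 7.72 m/s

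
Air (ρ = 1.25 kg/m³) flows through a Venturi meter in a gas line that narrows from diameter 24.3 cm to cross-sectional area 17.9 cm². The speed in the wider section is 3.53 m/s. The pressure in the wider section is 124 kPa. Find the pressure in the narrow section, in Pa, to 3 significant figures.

Continuity gives A₁v₁ = A₂v₂, so v₂ = (464 cm²)/(17.9 cm²) × 3.53 m/s = 91.5 m/s.
The pipe is horizontal, so Bernoulli reduces to P₁ + ½ρv₁² = P₂ + ½ρv₂².
P₂ = P₁ − ½ρ(v₂² − v₁²) = 124000 − ½·1.25·(91.5² − 3.53²) = 124000 − 5220 = 119000 Pa.

P₂ ≈ 119000 Pa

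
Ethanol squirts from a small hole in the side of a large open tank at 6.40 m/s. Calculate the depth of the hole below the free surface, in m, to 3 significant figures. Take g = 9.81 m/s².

h = 2.09 m

For a small hole in a large open tank, ½v² = gh, giving h = v²/(2g).
h = 6.40²/(2·9.81) = 41.0/19.62 = 2.09 m.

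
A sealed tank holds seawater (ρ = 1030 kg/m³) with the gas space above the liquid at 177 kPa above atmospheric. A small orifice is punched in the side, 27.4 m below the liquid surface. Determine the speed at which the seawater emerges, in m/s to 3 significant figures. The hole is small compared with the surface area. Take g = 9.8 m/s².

Take point 1 at the surface (v₁ ≈ 0) and point 2 at the hole (at atmospheric pressure). Bernoulli: P₁ + ρg h = P_atm + ½ρv₂².
With P₁ − P_atm = 177000 Pa, v₂ = √(2gh + 2ΔP/ρ) = √(2·9.8·27.4 + 2·177000/1030) = 29.7 m/s.

29.7 m/s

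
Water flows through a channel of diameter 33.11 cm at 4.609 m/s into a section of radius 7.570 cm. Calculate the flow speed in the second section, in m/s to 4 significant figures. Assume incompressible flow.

22.04 m/s

Mass conservation (A₁v₁ = A₂v₂) gives v₂ = 4.609 × 861.0/180.0 = 22.04 m/s.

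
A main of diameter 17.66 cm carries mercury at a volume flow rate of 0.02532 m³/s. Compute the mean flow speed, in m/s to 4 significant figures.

Q = 0.02532 m³/s = 0.02532 m³/s.
v = Q/A = 0.02532 / 0.02449 = 1.034 m/s.

v = 1.034 m/s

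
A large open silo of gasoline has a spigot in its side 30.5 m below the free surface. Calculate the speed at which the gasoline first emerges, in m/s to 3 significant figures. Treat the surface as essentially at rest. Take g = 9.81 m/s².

v = 24.5 m/s

Torricelli's result v = √(2gh) gives v = √(2·9.81·30.5) = 24.5 m/s.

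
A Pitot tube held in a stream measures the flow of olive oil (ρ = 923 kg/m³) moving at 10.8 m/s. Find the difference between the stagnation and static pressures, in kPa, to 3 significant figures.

ΔP ≈ 53.8 kPa

The dynamic pressure equals the rise in static pressure at the stagnation point: ΔP = ½ρv².
ΔP = ½·923·10.8² = 53800 Pa.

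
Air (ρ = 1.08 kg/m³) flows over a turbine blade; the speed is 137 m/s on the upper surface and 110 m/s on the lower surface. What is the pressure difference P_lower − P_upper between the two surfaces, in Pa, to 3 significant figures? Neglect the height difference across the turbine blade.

3600 Pa

With negligible Δh, P + ½ρv² is constant, so P_low − P_up = ½ρ(v_up² − v_low²).
ΔP = ½·1.08·(137² − 110²) = 3600 Pa.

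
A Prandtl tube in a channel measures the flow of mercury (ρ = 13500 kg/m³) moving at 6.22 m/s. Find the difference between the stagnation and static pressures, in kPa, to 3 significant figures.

ΔP ≈ 261 kPa

At the stagnation point the flow is brought to rest, so Bernoulli gives P_stag − P_static = ½ρv².
ΔP = ½·13500·6.22² = 261000 Pa.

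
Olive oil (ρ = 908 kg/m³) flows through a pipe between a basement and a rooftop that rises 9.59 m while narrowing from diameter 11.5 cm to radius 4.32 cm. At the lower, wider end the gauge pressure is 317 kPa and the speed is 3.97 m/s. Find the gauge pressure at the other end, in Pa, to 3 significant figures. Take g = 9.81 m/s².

The volume flow rate is constant, so v₂ = (A₁/A₂)v₁ = (104/58.6)·3.97 = 7.03 m/s.
Applying Bernoulli between the two ends and solving for P₂: P₂ = P₁ + ½ρ(v₁² − v₂²) − ρgΔh.
P₂ = 317000 + ½·908·(3.97² − 7.03²) − 908·9.81·(+9.59) = 317000 + (-15300) − (85400) = 216000 Pa.

P₂ ≈ 216000 Pa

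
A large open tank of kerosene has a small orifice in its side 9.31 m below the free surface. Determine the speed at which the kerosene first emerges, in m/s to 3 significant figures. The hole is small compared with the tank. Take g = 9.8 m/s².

v ≈ 13.5 m/s

With the surface at rest and both surface and jet at atmospheric pressure, Bernoulli gives ρg h = ½ρv², so v = √(2gh) = √(2·9.8·9.31) = 13.5 m/s.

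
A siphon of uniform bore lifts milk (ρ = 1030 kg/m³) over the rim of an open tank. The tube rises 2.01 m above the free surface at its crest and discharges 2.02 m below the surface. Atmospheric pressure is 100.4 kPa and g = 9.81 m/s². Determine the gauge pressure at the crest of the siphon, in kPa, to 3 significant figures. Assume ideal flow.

P_gauge ≈ -40.7 kPa

The outlet speed comes from Torricelli: v = √(2g·2.02) = 6.30 m/s.
The bore is uniform, so the speed at the crest is the same v. Bernoulli surface→crest: P_atm = P_top + ½ρv² + ρg·h_top.
P_top = 100400 − ½·1030·6.30² − 1030·9.81·2.01 = 59700 Pa. So P_gauge = P_top − P_atm = -40700 Pa.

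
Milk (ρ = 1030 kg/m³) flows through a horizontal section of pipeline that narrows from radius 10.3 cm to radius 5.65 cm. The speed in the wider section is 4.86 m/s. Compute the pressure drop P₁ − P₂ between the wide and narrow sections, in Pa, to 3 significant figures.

By continuity, v₂ = v₁·A₁/A₂ = 4.86·(333/100) = 16.2 m/s.
With no height change, Bernoulli's equation is P₁ + ½ρv₁² = P₂ + ½ρv₂².
P₁ − P₂ = ½·1030·(16.2² − 4.86²) = ½·1030·237 = 122000 Pa.

ΔP ≈ 122000 Pa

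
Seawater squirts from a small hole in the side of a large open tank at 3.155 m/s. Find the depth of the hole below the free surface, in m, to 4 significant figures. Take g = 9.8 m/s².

Inverting v = √(2gh) gives h = v² / 2g.
h = 3.155²/(2·9.8) = 9.954/19.60 = 0.5079 m.

h = 0.5079 m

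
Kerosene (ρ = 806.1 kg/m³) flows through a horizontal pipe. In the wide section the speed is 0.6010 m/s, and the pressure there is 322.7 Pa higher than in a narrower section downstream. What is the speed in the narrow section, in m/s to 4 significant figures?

Along the level pipe P + ½ρv² is conserved, hence v₂² = v₁² + 2(P₁ − P₂)/ρ.
v₂ = √(0.6010² + 2·322.7/806.1) = √(0.3612 + 0.8006) = 1.078 m/s.

1.078 m/s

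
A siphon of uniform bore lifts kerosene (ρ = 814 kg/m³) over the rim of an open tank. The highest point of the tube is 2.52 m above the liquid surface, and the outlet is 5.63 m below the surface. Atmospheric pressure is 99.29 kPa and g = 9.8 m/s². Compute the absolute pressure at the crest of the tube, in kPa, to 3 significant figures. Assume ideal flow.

From the surface to the outlet (both open to atmosphere, surface at rest): v = √(2g·h_out) = √(2·9.8·5.63) = 10.5 m/s.
Continuity keeps v the same throughout the tube; from surface to crest, P_atm + 0 = P_top + ½ρv² + ρg·h_top.
P_top = 99290 − ½·814·10.5² − 814·9.8·2.52 = 34300 Pa.

P_top ≈ 34.3 kPa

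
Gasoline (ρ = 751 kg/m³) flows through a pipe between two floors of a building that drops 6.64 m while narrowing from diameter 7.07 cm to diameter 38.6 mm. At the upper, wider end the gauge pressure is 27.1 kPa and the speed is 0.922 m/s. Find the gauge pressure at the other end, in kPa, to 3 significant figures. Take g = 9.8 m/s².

72.7 kPa

By continuity, v₂ = v₁·A₁/A₂ = 0.922·(39.3/11.7) = 3.09 m/s.
Applying Bernoulli between the two ends and solving for P₂: P₂ = P₁ + ½ρ(v₁² − v₂²) − ρgΔh.
P₂ = 27100 + ½·751·(0.922² − 3.09²) − 751·9.8·(−6.64) = 27100 + (-3270) − (-48900) = 72700 Pa.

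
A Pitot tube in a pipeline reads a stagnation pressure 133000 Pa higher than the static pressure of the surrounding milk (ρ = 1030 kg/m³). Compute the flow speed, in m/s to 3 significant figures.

v = 16.1 m/s

At the stagnation point the flow is brought to rest, so Bernoulli gives P_stag − P_static = ½ρv².
v = √(2ΔP/ρ) = √(2·133000/1030) = 16.1 m/s.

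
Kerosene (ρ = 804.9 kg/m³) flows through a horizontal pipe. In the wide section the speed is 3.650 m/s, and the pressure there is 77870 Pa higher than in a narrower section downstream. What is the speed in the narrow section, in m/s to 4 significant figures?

v₂ = 14.38 m/s

Along the level pipe P + ½ρv² is conserved, hence v₂² = v₁² + 2(P₁ − P₂)/ρ.
v₂ = √(3.650² + 2·77870/804.9) = √(13.32 + 193.5) = 14.38 m/s.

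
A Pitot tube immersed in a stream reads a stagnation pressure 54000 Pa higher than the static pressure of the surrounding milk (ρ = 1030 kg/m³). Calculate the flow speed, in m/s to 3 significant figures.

The dynamic pressure equals the rise in static pressure at the stagnation point: ΔP = ½ρv².
v = √(2ΔP/ρ) = √(2·54000/1030) = 10.2 m/s.

v ≈ 10.2 m/s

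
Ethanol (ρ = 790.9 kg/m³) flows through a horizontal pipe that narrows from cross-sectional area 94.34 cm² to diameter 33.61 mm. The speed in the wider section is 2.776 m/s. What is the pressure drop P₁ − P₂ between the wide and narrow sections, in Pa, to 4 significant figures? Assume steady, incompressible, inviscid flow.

341500 Pa

Continuity gives A₁v₁ = A₂v₂, so v₂ = (94.34 cm²)/(8.872 cm²) × 2.776 m/s = 29.52 m/s.
With no height change, Bernoulli's equation is P₁ + ½ρv₁² = P₂ + ½ρv₂².
P₁ − P₂ = ½·790.9·(29.52² − 2.776²) = ½·790.9·863.6 = 341500 Pa.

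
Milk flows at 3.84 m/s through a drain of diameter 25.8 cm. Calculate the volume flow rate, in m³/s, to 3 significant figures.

Q = A·v = 0.0523 m² × 3.84 m/s = 0.201 m³/s.

0.201 m³/s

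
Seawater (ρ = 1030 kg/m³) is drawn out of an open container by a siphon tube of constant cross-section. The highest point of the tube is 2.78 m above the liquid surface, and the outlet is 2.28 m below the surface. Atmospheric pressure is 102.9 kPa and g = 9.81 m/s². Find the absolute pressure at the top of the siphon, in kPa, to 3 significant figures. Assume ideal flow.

P_top ≈ 51.8 kPa

Bernoulli surface→outlet gives ½v² = g·h_out, so v = √(2·9.81·2.28) = 6.69 m/s.
The bore is uniform, so the speed at the crest is the same v. Bernoulli surface→crest: P_atm = P_top + ½ρv² + ρg·h_top.
P_top = 102900 − ½·1030·6.69² − 1030·9.81·2.78 = 51800 Pa.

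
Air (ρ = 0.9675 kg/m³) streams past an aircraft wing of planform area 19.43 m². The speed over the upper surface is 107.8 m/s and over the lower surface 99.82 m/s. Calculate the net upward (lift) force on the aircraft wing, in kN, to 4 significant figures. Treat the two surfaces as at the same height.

With equal heights on the two surfaces, Bernoulli gives P_lower − P_upper = ½ρ(v_upper² − v_lower²).
ΔP = ½·0.9675·(107.8² − 99.82²) = 801.5 Pa.
Lift = ΔP · A = 801.5 × 19.43 = 15570 N.

F ≈ 15.57 kN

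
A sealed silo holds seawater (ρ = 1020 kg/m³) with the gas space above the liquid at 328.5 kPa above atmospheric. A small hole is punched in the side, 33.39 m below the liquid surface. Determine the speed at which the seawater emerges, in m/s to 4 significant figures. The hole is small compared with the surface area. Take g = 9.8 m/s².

v ≈ 36.04 m/s

Take point 1 at the surface (v₁ ≈ 0) and point 2 at the hole (at atmospheric pressure). Bernoulli: P₁ + ρg h = P_atm + ½ρv₂².
With P₁ − P_atm = 328500 Pa, v₂ = √(2gh + 2ΔP/ρ) = √(2·9.8·33.39 + 2·328500/1020) = 36.04 m/s.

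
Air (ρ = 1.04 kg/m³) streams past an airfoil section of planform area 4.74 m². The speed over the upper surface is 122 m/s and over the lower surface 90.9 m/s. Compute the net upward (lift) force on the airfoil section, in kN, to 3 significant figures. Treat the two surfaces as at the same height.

The faster flow above has the lower pressure; Bernoulli (same height) gives ΔP = ½ρ(v_up² − v_low²).
ΔP = ½·1.04·(122² − 90.9²) = 3440 Pa.
Lift = ΔP · A = 3440 × 4.74 = 16300 N.

F ≈ 16.3 kN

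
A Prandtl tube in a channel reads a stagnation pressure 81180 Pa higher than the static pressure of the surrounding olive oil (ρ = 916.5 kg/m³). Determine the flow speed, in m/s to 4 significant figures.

v ≈ 13.31 m/s

The dynamic pressure equals the rise in static pressure at the stagnation point: ΔP = ½ρv².
v = √(2ΔP/ρ) = √(2·81180/916.5) = 13.31 m/s.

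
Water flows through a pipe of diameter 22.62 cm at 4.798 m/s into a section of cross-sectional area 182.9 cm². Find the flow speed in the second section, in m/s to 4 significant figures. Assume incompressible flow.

Continuity gives A₁v₁ = A₂v₂, so v₂ = (401.9 cm²)/(182.9 cm²) × 4.798 m/s = 10.54 m/s.

10.54 m/s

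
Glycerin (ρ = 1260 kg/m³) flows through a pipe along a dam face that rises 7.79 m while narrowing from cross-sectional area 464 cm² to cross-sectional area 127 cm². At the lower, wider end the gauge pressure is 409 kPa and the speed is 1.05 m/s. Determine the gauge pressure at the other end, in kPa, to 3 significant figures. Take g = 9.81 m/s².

Mass conservation (A₁v₁ = A₂v₂) gives v₂ = 1.05 × 464/127 = 3.84 m/s.
Bernoulli: P₁ + ½ρv₁² + ρg h₁ = P₂ + ½ρv₂² + ρg h₂, so P₂ = P₁ + ½ρ(v₁² − v₂²) − ρg(h₂ − h₁).
P₂ = 409000 + ½·1260·(1.05² − 3.84²) − 1260·9.81·(+7.79) = 409000 + (-8580) − (96300) = 304000 Pa.

304 kPa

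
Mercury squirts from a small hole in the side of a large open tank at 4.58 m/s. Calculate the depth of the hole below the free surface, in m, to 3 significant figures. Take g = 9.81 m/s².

For a small hole in a large open tank, ½v² = gh, giving h = v²/(2g).
h = 4.58²/(2·9.81) = 21.0/19.62 = 1.07 m.

h ≈ 1.07 m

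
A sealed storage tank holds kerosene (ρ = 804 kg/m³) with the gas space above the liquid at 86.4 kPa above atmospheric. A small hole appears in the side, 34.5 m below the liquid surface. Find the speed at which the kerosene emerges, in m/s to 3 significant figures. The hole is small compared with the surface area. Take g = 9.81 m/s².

Take point 1 at the surface (v₁ ≈ 0) and point 2 at the hole (at atmospheric pressure). Bernoulli: P₁ + ρg h = P_atm + ½ρv₂².
With P₁ − P_atm = 86400 Pa, v₂ = √(2gh + 2ΔP/ρ) = √(2·9.81·34.5 + 2·86400/804) = 29.9 m/s.

v ≈ 29.9 m/s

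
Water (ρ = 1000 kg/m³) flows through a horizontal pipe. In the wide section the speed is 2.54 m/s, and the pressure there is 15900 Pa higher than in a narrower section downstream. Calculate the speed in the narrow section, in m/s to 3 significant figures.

Horizontal Bernoulli: P₁ + ½ρv₁² = P₂ + ½ρv₂², so v₂² = v₁² + 2(P₁ − P₂)/ρ.
v₂ = √(2.54² + 2·15900/1000) = √(6.45 + 31.8) = 6.18 m/s.

v₂ ≈ 6.18 m/s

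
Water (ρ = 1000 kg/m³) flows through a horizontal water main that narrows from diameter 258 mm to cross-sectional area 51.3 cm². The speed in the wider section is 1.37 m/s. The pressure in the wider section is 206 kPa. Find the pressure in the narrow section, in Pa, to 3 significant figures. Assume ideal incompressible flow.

By continuity, v₂ = v₁·A₁/A₂ = 1.37·(523/51.3) = 14.0 m/s.
The pipe is horizontal, so Bernoulli reduces to P₁ + ½ρv₁² = P₂ + ½ρv₂².
P₂ = P₁ − ½ρ(v₂² − v₁²) = 206000 − ½·1000·(14.0² − 1.37²) = 206000 − 96500 = 109000 Pa.

109000 Pa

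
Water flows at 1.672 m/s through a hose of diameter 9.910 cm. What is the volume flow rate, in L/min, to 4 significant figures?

Q = A·v = 0.007713 m² × 1.672 m/s = 0.01290 m³/s.
Converting: 0.01290 m³/s × 60000 = 773.8 L/min.

Q ≈ 773.8 L/min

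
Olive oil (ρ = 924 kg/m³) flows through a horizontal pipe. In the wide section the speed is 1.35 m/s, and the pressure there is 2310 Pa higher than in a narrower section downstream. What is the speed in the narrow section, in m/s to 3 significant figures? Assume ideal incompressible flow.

Along the level pipe P + ½ρv² is conserved, hence v₂² = v₁² + 2(P₁ − P₂)/ρ.
v₂ = √(1.35² + 2·2310/924) = √(1.82 + 5.00) = 2.61 m/s.

v₂ ≈ 2.61 m/s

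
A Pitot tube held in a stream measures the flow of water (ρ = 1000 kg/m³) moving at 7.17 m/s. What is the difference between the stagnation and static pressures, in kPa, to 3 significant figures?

ΔP = 25.7 kPa

At the stagnation point the flow is brought to rest, so Bernoulli gives P_stag − P_static = ½ρv².
ΔP = ½·1000·7.17² = 25700 Pa.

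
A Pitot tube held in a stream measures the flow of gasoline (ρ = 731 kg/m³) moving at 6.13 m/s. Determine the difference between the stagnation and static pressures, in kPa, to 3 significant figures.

13.7 kPa

Bernoulli between the free stream and the stagnation point: ½ρv² = P_stag − P_static.
ΔP = ½·731·6.13² = 13700 Pa.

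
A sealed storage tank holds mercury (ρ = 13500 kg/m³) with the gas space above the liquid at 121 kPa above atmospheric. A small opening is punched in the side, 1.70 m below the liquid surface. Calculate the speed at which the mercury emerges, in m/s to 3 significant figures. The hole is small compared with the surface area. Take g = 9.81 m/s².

Take point 1 at the surface (v₁ ≈ 0) and point 2 at the hole (at atmospheric pressure). Bernoulli: P₁ + ρg h = P_atm + ½ρv₂².
With P₁ − P_atm = 121000 Pa, v₂ = √(2gh + 2ΔP/ρ) = √(2·9.81·1.70 + 2·121000/13500) = 7.16 m/s.

v ≈ 7.16 m/s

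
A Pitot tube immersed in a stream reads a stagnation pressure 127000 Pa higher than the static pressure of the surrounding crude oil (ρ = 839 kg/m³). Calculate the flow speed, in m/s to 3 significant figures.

v = 17.4 m/s

At the stagnation point the flow is brought to rest, so Bernoulli gives P_stag − P_static = ½ρv².
v = √(2ΔP/ρ) = √(2·127000/839) = 17.4 m/s.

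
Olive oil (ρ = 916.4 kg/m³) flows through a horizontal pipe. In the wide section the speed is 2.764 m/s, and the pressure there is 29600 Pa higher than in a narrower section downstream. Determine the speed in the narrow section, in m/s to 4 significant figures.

Horizontal Bernoulli: P₁ + ½ρv₁² = P₂ + ½ρv₂², so v₂² = v₁² + 2(P₁ − P₂)/ρ.
v₂ = √(2.764² + 2·29600/916.4) = √(7.640 + 64.60) = 8.499 m/s.

v₂ ≈ 8.499 m/s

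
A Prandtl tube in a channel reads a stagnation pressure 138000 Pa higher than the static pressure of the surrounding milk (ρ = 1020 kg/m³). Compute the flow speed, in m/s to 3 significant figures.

The dynamic pressure equals the rise in static pressure at the stagnation point: ΔP = ½ρv².
v = √(2ΔP/ρ) = √(2·138000/1020) = 16.4 m/s.

v = 16.4 m/s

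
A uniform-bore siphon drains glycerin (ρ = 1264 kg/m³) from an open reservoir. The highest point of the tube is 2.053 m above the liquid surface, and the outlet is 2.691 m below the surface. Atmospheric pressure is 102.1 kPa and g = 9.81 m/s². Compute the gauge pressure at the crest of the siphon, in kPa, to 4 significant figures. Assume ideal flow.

The outlet speed comes from Torricelli: v = √(2g·2.691) = 7.266 m/s.
With constant cross-section the crest speed equals v; applying Bernoulli from the surface up to the crest, P_top = P_atm − ½ρv² − ρg·h_top.
P_top = 102100 − ½·1264·7.266² − 1264·9.81·2.053 = 43280 Pa. So P_gauge = P_top − P_atm = -58820 Pa.

P_gauge ≈ -58.82 kPa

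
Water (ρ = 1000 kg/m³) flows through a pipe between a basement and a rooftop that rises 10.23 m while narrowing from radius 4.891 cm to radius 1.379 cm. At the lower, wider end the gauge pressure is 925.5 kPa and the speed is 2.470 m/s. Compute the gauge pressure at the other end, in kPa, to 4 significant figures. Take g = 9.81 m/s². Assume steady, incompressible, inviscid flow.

The volume flow rate is constant, so v₂ = (A₁/A₂)v₁ = (75.15/5.974)·2.470 = 31.07 m/s.
Bernoulli: P₁ + ½ρv₁² + ρg h₁ = P₂ + ½ρv₂² + ρg h₂, so P₂ = P₁ + ½ρ(v₁² − v₂²) − ρg(h₂ − h₁).
P₂ = 925500 + ½·1000·(2.470² − 31.07²) − 1000·9.81·(+10.23) = 925500 + (-479700) − (100400) = 345500 Pa.

P₂ ≈ 345.5 kPa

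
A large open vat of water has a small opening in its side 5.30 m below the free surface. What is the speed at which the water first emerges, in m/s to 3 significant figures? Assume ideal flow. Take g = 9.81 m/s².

v ≈ 10.2 m/s

Bernoulli from surface to hole (P equal, v_surface ≈ 0): v = √(2gh) = √(2×9.81×5.30) = 10.2 m/s.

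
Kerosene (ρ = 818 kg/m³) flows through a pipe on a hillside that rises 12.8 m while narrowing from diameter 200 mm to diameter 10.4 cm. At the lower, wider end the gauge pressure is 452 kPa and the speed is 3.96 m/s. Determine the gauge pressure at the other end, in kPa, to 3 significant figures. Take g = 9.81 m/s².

P₂ = 268 kPa

Continuity gives A₁v₁ = A₂v₂, so v₂ = (314 cm²)/(84.9 cm²) × 3.96 m/s = 14.6 m/s.
Energy conservation along the streamline gives P₂ = P₁ − ½ρ(v₂² − v₁²) − ρg(h₂ − h₁).
P₂ = 452000 + ½·818·(3.96² − 14.6²) − 818·9.81·(+12.8) = 452000 + (-81300) − (103000) = 268000 Pa.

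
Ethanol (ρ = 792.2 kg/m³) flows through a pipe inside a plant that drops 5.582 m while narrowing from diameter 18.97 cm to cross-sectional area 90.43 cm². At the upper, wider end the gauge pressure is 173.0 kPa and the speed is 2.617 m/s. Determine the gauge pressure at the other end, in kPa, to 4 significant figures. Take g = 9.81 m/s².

P₂ ≈ 192.6 kPa

Mass conservation (A₁v₁ = A₂v₂) gives v₂ = 2.617 × 282.6/90.43 = 8.179 m/s.
Bernoulli: P₁ + ½ρv₁² + ρg h₁ = P₂ + ½ρv₂² + ρg h₂, so P₂ = P₁ + ½ρ(v₁² − v₂²) − ρg(h₂ − h₁).
P₂ = 173000 + ½·792.2·(2.617² − 8.179²) − 792.2·9.81·(−5.582) = 173000 + (-23790) − (-43380) = 192600 Pa.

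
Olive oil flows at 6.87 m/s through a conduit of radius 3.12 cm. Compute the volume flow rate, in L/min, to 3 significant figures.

Q = A·v = 0.00306 m² × 6.87 m/s = 0.0210 m³/s.
Converting: 0.0210 m³/s × 60000 = 1260 L/min.

Q ≈ 1260 L/min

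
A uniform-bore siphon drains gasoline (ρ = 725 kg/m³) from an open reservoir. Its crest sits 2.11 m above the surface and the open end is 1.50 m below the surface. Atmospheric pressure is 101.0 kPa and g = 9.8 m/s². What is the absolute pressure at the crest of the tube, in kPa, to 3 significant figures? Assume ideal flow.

75.4 kPa

The outlet speed comes from Torricelli: v = √(2g·1.50) = 5.42 m/s.
Continuity keeps v the same throughout the tube; from surface to crest, P_atm + 0 = P_top + ½ρv² + ρg·h_top.
P_top = 101000 − ½·725·5.42² − 725·9.8·2.11 = 75400 Pa.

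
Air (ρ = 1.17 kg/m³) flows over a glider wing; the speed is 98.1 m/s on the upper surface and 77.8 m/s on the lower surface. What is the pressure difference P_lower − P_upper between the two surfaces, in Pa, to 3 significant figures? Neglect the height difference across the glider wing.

With negligible Δh, P + ½ρv² is constant, so P_low − P_up = ½ρ(v_up² − v_low²).
ΔP = ½·1.17·(98.1² − 77.8²) = 2090 Pa.

ΔP ≈ 2090 Pa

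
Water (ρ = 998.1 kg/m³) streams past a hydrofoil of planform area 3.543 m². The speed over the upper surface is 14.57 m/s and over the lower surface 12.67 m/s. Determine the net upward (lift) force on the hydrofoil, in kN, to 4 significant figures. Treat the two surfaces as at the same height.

91.51 kN

With equal heights on the two surfaces, Bernoulli gives P_lower − P_upper = ½ρ(v_upper² − v_lower²).
ΔP = ½·998.1·(14.57² − 12.67²) = 25830 Pa.
Lift = ΔP · A = 25830 × 3.543 = 91510 N.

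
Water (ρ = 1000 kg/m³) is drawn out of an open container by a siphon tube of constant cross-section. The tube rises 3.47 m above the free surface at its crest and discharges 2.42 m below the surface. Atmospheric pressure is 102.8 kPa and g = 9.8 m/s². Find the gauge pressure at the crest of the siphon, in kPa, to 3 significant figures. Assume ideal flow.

From the surface to the outlet (both open to atmosphere, surface at rest): v = √(2g·h_out) = √(2·9.8·2.42) = 6.89 m/s.
Continuity keeps v the same throughout the tube; from surface to crest, P_atm + 0 = P_top + ½ρv² + ρg·h_top.
P_top = 102800 − ½·1000·6.89² − 1000·9.8·3.47 = 45100 Pa. So P_gauge = P_top − P_atm = -57700 Pa.

-57.7 kPa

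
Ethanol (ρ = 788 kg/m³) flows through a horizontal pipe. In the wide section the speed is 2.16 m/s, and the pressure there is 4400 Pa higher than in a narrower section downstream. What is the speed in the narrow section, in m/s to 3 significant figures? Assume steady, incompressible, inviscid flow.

3.98 m/s

With h₁ = h₂, rearranging Bernoulli gives v₂ = √(v₁² + 2ΔP/ρ).
v₂ = √(2.16² + 2·4400/788) = √(4.67 + 11.2) = 3.98 m/s.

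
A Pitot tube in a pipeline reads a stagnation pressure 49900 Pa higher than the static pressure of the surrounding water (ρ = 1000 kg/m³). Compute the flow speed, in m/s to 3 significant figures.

At the stagnation point the flow is brought to rest, so Bernoulli gives P_stag − P_static = ½ρv².
v = √(2ΔP/ρ) = √(2·49900/1000) = 9.99 m/s.

9.99 m/s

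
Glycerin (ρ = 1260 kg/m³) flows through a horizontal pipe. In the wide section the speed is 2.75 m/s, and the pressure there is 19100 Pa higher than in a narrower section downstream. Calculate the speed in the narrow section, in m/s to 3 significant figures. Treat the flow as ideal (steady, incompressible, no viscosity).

6.15 m/s

With h₁ = h₂, rearranging Bernoulli gives v₂ = √(v₁² + 2ΔP/ρ).
v₂ = √(2.75² + 2·19100/1260) = √(7.56 + 30.3) = 6.15 m/s.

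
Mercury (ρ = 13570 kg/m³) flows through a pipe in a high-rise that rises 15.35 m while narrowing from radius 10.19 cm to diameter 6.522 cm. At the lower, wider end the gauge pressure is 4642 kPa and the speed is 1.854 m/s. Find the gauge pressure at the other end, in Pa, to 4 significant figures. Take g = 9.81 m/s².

Continuity gives A₁v₁ = A₂v₂, so v₂ = (326.2 cm²)/(33.41 cm²) × 1.854 m/s = 18.10 m/s.
Bernoulli: P₁ + ½ρv₁² + ρg h₁ = P₂ + ½ρv₂² + ρg h₂, so P₂ = P₁ + ½ρ(v₁² − v₂²) − ρg(h₂ − h₁).
P₂ = 4642000 + ½·13570·(1.854² − 18.10²) − 13570·9.81·(+15.35) = 4642000 + (-2200000) − (2043000) = 398300 Pa.

P₂ ≈ 398300 Pa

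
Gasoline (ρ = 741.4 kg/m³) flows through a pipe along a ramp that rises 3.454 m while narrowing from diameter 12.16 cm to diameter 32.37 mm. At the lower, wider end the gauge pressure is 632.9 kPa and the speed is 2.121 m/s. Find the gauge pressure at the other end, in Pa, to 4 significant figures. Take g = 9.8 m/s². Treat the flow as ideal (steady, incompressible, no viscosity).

P₂ = 277400 Pa

Continuity gives A₁v₁ = A₂v₂, so v₂ = (116.1 cm²)/(8.230 cm²) × 2.121 m/s = 29.93 m/s.
Energy conservation along the streamline gives P₂ = P₁ − ½ρ(v₂² − v₁²) − ρg(h₂ − h₁).
P₂ = 632900 + ½·741.4·(2.121² − 29.93²) − 741.4·9.8·(+3.454) = 632900 + (-330400) − (25100) = 277400 Pa.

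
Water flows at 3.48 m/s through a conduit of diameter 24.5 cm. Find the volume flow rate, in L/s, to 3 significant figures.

Q = A·v = 0.0471 m² × 3.48 m/s = 0.164 m³/s.
Converting: 0.164 m³/s × 1000 = 164 L/s.

Q = 164 L/s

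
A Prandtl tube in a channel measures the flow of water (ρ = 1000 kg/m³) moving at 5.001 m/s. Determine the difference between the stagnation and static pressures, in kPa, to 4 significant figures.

The dynamic pressure equals the rise in static pressure at the stagnation point: ΔP = ½ρv².
ΔP = ½·1000·5.001² = 12510 Pa.

ΔP = 12.51 kPa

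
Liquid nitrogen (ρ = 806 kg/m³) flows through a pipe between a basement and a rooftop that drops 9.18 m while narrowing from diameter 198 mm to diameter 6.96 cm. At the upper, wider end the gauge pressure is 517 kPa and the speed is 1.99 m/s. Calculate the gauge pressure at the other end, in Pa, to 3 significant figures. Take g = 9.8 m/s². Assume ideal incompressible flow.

By continuity, v₂ = v₁·A₁/A₂ = 1.99·(308/38.0) = 16.1 m/s.
Energy conservation along the streamline gives P₂ = P₁ − ½ρ(v₂² − v₁²) − ρg(h₂ − h₁).
P₂ = 517000 + ½·806·(1.99² − 16.1²) − 806·9.8·(−9.18) = 517000 + (-103000) − (-72500) = 487000 Pa.

487000 Pa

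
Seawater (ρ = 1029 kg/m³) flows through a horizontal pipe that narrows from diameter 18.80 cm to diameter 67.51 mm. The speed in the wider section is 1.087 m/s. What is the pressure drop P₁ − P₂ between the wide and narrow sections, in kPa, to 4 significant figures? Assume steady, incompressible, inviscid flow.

The volume flow rate is constant, so v₂ = (A₁/A₂)v₁ = (277.6/35.80)·1.087 = 8.430 m/s.
Bernoulli (h₁ = h₂): P₁ − P₂ = ½ρ(v₂² − v₁²).
P₁ − P₂ = ½·1029·(8.430² − 1.087²) = ½·1029·69.88 = 35950 Pa.

ΔP = 35.95 kPa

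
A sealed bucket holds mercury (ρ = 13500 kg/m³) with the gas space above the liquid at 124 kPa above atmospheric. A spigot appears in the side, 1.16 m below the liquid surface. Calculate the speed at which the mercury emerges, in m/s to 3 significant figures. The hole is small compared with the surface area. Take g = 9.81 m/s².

Take point 1 at the surface (v₁ ≈ 0) and point 2 at the hole (at atmospheric pressure). Bernoulli: P₁ + ρg h = P_atm + ½ρv₂².
With P₁ − P_atm = 124000 Pa, v₂ = √(2gh + 2ΔP/ρ) = √(2·9.81·1.16 + 2·124000/13500) = 6.41 m/s.

v ≈ 6.41 m/s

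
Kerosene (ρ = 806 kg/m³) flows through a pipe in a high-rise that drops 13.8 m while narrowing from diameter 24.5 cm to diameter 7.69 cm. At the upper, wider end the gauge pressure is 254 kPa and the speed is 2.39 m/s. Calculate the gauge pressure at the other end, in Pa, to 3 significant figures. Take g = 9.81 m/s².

P₂ ≈ 128000 Pa

By continuity, v₂ = v₁·A₁/A₂ = 2.39·(471/46.4) = 24.3 m/s.
Energy conservation along the streamline gives P₂ = P₁ − ½ρ(v₂² − v₁²) − ρg(h₂ − h₁).
P₂ = 254000 + ½·806·(2.39² − 24.3²) − 806·9.81·(−13.8) = 254000 + (-235000) − (-109000) = 128000 Pa.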